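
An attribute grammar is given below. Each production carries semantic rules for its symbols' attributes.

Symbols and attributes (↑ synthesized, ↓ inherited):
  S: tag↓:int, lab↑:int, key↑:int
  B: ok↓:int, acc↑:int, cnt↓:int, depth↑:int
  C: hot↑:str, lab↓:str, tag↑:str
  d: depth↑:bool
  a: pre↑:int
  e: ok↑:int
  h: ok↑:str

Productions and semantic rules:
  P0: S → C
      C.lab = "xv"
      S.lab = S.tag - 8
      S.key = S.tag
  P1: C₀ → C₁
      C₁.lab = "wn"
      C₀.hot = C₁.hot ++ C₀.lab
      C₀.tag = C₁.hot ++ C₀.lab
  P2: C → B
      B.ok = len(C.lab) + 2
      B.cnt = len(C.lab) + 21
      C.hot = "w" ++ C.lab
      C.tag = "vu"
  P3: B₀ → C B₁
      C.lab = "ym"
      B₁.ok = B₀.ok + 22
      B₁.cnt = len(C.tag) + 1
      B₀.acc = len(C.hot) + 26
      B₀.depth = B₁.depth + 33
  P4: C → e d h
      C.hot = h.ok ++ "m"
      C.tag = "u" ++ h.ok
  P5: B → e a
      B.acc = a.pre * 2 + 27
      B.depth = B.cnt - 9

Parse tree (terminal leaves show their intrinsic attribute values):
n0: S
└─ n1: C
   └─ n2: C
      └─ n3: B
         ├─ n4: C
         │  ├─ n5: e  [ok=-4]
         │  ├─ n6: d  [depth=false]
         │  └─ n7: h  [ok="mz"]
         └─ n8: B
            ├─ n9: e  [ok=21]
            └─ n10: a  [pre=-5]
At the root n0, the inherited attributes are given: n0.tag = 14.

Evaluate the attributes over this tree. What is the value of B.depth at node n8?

-5

1. n0.tag = 14  [given at root]
2. n1.lab = "xv"  ["xv"]
3. n2.lab = "wn"  ["wn"]
4. n3.ok = 4  [len(C.lab) + 2]
5. n3.cnt = 23  [len(C.lab) + 21]
6. n4.lab = "ym"  ["ym"]
7. n5.ok = -4  [terminal]
8. n6.depth = false  [terminal]
9. n7.ok = "mz"  [terminal]
10. n4.hot = "mzm"  [h.ok ++ "m"]
11. n4.tag = "umz"  ["u" ++ h.ok]
12. n8.ok = 26  [B₀.ok + 22]
13. n8.cnt = 4  [len(C.tag) + 1]
14. n9.ok = 21  [terminal]
15. n10.pre = -5  [terminal]
16. n8.acc = 17  [a.pre * 2 + 27]
17. n8.depth = -5  [B.cnt - 9]
18. n3.acc = 29  [len(C.hot) + 26]
19. n3.depth = 28  [B₁.depth + 33]
20. n2.hot = "wwn"  ["w" ++ C.lab]
21. n2.tag = "vu"  ["vu"]
22. n1.hot = "wwnxv"  [C₁.hot ++ C₀.lab]
23. n1.tag = "wwnxv"  [C₁.hot ++ C₀.lab]
24. n0.lab = 6  [S.tag - 8]
25. n0.key = 14  [S.tag]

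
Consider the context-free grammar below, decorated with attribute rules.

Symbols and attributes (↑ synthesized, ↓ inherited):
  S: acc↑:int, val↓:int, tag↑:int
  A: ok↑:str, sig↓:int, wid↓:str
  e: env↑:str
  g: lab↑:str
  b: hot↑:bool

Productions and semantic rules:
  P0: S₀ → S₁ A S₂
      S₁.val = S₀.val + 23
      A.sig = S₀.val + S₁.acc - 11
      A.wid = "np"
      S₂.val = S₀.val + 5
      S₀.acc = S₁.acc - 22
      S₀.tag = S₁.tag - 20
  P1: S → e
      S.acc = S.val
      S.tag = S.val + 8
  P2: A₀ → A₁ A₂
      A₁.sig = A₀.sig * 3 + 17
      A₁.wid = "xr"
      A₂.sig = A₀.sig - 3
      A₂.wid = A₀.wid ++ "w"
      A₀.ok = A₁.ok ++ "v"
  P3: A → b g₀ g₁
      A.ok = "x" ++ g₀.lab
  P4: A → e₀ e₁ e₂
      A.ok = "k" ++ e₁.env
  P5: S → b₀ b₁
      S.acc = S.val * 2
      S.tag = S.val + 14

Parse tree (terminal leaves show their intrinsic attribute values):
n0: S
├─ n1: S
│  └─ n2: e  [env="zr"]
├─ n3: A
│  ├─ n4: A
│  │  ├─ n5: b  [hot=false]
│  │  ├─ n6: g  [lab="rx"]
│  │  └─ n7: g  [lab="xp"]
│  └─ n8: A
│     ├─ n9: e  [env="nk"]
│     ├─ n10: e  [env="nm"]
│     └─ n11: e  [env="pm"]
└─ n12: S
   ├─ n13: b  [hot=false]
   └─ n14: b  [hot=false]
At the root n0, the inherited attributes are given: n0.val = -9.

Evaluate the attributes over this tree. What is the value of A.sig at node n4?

1. n0.val = -9  [given at root]
2. n1.val = 14  [S₀.val + 23]
3. n2.env = "zr"  [terminal]
4. n1.acc = 14  [S.val]
5. n1.tag = 22  [S.val + 8]
6. n3.sig = -6  [S₀.val + S₁.acc - 11]
7. n3.wid = "np"  ["np"]
8. n4.sig = -1  [A₀.sig * 3 + 17]
9. n4.wid = "xr"  ["xr"]
10. n5.hot = false  [terminal]
11. n6.lab = "rx"  [terminal]
12. n7.lab = "xp"  [terminal]
13. n4.ok = "xrx"  ["x" ++ g₀.lab]
14. n8.sig = -9  [A₀.sig - 3]
15. n8.wid = "npw"  [A₀.wid ++ "w"]
16. n9.env = "nk"  [terminal]
17. n10.env = "nm"  [terminal]
18. n11.env = "pm"  [terminal]
19. n8.ok = "knm"  ["k" ++ e₁.env]
20. n3.ok = "xrxv"  [A₁.ok ++ "v"]
21. n12.val = -4  [S₀.val + 5]
22. n13.hot = false  [terminal]
23. n14.hot = false  [terminal]
24. n12.acc = -8  [S.val * 2]
25. n12.tag = 10  [S.val + 14]
26. n0.acc = -8  [S₁.acc - 22]
27. n0.tag = 2  [S₁.tag - 20]

-1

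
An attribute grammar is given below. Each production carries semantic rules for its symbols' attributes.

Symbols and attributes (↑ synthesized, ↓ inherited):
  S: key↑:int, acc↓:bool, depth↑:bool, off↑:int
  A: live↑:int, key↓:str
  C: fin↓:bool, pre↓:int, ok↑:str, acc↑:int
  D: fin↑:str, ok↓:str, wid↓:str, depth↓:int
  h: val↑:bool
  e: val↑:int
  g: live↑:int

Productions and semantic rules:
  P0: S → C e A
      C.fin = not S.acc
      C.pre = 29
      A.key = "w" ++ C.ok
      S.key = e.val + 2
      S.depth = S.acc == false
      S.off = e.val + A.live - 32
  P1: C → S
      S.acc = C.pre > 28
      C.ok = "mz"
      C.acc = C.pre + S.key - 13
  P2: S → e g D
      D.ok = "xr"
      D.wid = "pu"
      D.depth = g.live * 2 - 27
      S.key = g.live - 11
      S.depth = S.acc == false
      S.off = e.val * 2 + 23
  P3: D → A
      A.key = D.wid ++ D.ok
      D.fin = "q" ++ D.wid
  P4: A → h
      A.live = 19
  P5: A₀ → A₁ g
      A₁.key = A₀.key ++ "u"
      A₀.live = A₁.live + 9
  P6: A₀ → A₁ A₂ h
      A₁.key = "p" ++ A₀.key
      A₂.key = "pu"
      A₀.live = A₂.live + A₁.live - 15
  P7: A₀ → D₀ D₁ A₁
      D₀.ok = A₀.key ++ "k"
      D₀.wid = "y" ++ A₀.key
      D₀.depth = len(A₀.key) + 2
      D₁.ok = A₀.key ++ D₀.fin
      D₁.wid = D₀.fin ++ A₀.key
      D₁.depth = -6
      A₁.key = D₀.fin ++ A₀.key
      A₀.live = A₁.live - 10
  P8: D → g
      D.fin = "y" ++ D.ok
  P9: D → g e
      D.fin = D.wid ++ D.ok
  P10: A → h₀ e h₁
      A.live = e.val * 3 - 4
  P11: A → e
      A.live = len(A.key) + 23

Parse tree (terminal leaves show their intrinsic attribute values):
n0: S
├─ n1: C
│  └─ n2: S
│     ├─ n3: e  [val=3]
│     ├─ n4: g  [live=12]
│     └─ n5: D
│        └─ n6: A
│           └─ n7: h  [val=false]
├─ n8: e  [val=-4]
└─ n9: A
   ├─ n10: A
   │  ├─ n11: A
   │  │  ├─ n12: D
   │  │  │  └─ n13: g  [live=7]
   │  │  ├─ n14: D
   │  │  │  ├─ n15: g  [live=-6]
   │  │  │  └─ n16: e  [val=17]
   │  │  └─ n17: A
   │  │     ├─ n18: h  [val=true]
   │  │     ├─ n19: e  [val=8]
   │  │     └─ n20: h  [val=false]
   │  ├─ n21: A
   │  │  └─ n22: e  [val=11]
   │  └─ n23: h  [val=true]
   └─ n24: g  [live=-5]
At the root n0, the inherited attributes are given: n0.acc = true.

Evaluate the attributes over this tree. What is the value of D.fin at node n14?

1. n0.acc = true  [given at root]
2. n1.fin = false  [not S.acc]
3. n1.pre = 29  [29]
4. n2.acc = true  [C.pre > 28]
5. n3.val = 3  [terminal]
6. n4.live = 12  [terminal]
7. n5.ok = "xr"  ["xr"]
8. n5.wid = "pu"  ["pu"]
9. n5.depth = -3  [g.live * 2 - 27]
10. n6.key = "puxr"  [D.wid ++ D.ok]
11. n7.val = false  [terminal]
12. n6.live = 19  [19]
13. n5.fin = "qpu"  ["q" ++ D.wid]
14. n2.key = 1  [g.live - 11]
15. n2.depth = false  [S.acc == false]
16. n2.off = 29  [e.val * 2 + 23]
17. n1.ok = "mz"  ["mz"]
18. n1.acc = 17  [C.pre + S.key - 13]
19. n8.val = -4  [terminal]
20. n9.key = "wmz"  ["w" ++ C.ok]
21. n10.key = "wmzu"  [A₀.key ++ "u"]
22. n11.key = "pwmzu"  ["p" ++ A₀.key]
23. n12.ok = "pwmzuk"  [A₀.key ++ "k"]
24. n12.wid = "ypwmzu"  ["y" ++ A₀.key]
25. n12.depth = 7  [len(A₀.key) + 2]
26. n13.live = 7  [terminal]
27. n12.fin = "ypwmzuk"  ["y" ++ D.ok]
28. n14.ok = "pwmzuypwmzuk"  [A₀.key ++ D₀.fin]
29. n14.wid = "ypwmzukpwmzu"  [D₀.fin ++ A₀.key]
30. n14.depth = -6  [-6]
31. n15.live = -6  [terminal]
32. n16.val = 17  [terminal]
33. n14.fin = "ypwmzukpwmzupwmzuypwmzuk"  [D.wid ++ D.ok]
34. n17.key = "ypwmzukpwmzu"  [D₀.fin ++ A₀.key]
35. n18.val = true  [terminal]
36. n19.val = 8  [terminal]
37. n20.val = false  [terminal]
38. n17.live = 20  [e.val * 3 - 4]
39. n11.live = 10  [A₁.live - 10]
40. n21.key = "pu"  ["pu"]
41. n22.val = 11  [terminal]
42. n21.live = 25  [len(A.key) + 23]
43. n23.val = true  [terminal]
44. n10.live = 20  [A₂.live + A₁.live - 15]
45. n24.live = -5  [terminal]
46. n9.live = 29  [A₁.live + 9]
47. n0.key = -2  [e.val + 2]
48. n0.depth = false  [S.acc == false]
49. n0.off = -7  [e.val + A.live - 32]

"ypwmzukpwmzupwmzuypwmzuk"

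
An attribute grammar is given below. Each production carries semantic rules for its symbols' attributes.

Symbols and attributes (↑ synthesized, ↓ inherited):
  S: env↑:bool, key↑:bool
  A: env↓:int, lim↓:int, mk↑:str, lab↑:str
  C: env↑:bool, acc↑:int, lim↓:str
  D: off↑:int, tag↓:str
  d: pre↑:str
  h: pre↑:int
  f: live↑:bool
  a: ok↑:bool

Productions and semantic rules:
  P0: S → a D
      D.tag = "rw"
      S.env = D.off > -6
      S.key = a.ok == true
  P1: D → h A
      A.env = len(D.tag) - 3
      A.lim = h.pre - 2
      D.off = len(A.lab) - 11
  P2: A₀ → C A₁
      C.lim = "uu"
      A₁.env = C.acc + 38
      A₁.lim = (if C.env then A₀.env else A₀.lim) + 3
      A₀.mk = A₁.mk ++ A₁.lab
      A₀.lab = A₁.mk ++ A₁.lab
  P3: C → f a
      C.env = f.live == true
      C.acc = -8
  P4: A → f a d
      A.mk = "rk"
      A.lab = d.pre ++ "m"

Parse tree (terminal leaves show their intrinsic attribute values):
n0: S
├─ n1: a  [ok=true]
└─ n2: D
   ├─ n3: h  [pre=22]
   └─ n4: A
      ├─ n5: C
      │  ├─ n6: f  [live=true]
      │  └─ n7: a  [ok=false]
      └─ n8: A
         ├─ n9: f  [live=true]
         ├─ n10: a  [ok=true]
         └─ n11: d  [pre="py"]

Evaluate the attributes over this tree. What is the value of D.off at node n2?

1. n1.ok = true  [terminal]
2. n2.tag = "rw"  ["rw"]
3. n3.pre = 22  [terminal]
4. n4.env = -1  [len(D.tag) - 3]
5. n4.lim = 20  [h.pre - 2]
6. n5.lim = "uu"  ["uu"]
7. n6.live = true  [terminal]
8. n7.ok = false  [terminal]
9. n5.env = true  [f.live == true]
10. n5.acc = -8  [-8]
11. n8.env = 30  [C.acc + 38]
12. n8.lim = 2  [(if C.env then A₀.env else A₀.lim) + 3]
13. n9.live = true  [terminal]
14. n10.ok = true  [terminal]
15. n11.pre = "py"  [terminal]
16. n8.mk = "rk"  ["rk"]
17. n8.lab = "pym"  [d.pre ++ "m"]
18. n4.mk = "rkpym"  [A₁.mk ++ A₁.lab]
19. n4.lab = "rkpym"  [A₁.mk ++ A₁.lab]
20. n2.off = -6  [len(A.lab) - 11]
21. n0.env = false  [D.off > -6]
22. n0.key = true  [a.ok == true]

-6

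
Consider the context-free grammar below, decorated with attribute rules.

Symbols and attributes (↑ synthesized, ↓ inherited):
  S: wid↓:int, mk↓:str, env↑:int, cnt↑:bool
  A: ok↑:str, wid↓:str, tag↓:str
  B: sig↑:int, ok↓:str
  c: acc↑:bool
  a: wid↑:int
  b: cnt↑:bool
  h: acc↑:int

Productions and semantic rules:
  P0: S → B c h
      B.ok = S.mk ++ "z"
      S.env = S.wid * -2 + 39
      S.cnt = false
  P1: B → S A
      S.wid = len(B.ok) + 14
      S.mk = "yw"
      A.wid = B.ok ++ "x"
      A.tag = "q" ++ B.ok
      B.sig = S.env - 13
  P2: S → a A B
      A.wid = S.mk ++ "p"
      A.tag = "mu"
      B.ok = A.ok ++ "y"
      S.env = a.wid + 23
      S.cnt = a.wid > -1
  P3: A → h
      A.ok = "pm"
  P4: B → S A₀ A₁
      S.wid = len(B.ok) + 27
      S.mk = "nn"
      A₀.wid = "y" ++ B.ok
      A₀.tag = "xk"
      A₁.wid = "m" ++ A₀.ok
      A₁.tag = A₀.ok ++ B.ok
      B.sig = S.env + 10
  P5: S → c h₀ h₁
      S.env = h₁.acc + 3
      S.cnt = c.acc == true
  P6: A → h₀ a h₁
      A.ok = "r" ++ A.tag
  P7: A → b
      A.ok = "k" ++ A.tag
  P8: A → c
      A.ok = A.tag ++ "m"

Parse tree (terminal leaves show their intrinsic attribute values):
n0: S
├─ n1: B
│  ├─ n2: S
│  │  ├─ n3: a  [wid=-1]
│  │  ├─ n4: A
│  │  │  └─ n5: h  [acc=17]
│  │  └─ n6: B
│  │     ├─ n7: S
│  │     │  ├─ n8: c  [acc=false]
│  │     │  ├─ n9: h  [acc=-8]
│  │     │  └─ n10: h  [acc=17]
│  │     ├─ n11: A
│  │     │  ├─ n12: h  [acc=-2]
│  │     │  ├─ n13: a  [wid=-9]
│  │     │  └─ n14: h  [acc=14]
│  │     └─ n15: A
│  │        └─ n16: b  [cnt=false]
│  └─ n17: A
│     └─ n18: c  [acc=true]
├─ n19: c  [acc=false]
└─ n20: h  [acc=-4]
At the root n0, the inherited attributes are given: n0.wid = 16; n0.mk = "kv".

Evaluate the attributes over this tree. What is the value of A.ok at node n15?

1. n0.wid = 16  [given at root]
2. n0.mk = "kv"  [given at root]
3. n1.ok = "kvz"  [S.mk ++ "z"]
4. n2.wid = 17  [len(B.ok) + 14]
5. n2.mk = "yw"  ["yw"]
6. n3.wid = -1  [terminal]
7. n4.wid = "ywp"  [S.mk ++ "p"]
8. n4.tag = "mu"  ["mu"]
9. n5.acc = 17  [terminal]
10. n4.ok = "pm"  ["pm"]
11. n6.ok = "pmy"  [A.ok ++ "y"]
12. n7.wid = 30  [len(B.ok) + 27]
13. n7.mk = "nn"  ["nn"]
14. n8.acc = false  [terminal]
15. n9.acc = -8  [terminal]
16. n10.acc = 17  [terminal]
17. n7.env = 20  [h₁.acc + 3]
18. n7.cnt = false  [c.acc == true]
19. n11.wid = "ypmy"  ["y" ++ B.ok]
20. n11.tag = "xk"  ["xk"]
21. n12.acc = -2  [terminal]
22. n13.wid = -9  [terminal]
23. n14.acc = 14  [terminal]
24. n11.ok = "rxk"  ["r" ++ A.tag]
25. n15.wid = "mrxk"  ["m" ++ A₀.ok]
26. n15.tag = "rxkpmy"  [A₀.ok ++ B.ok]
27. n16.cnt = false  [terminal]
28. n15.ok = "krxkpmy"  ["k" ++ A.tag]
29. n6.sig = 30  [S.env + 10]
30. n2.env = 22  [a.wid + 23]
31. n2.cnt = false  [a.wid > -1]
32. n17.wid = "kvzx"  [B.ok ++ "x"]
33. n17.tag = "qkvz"  ["q" ++ B.ok]
34. n18.acc = true  [terminal]
35. n17.ok = "qkvzm"  [A.tag ++ "m"]
36. n1.sig = 9  [S.env - 13]
37. n19.acc = false  [terminal]
38. n20.acc = -4  [terminal]
39. n0.env = 7  [S.wid * -2 + 39]
40. n0.cnt = false  [false]

"krxkpmy"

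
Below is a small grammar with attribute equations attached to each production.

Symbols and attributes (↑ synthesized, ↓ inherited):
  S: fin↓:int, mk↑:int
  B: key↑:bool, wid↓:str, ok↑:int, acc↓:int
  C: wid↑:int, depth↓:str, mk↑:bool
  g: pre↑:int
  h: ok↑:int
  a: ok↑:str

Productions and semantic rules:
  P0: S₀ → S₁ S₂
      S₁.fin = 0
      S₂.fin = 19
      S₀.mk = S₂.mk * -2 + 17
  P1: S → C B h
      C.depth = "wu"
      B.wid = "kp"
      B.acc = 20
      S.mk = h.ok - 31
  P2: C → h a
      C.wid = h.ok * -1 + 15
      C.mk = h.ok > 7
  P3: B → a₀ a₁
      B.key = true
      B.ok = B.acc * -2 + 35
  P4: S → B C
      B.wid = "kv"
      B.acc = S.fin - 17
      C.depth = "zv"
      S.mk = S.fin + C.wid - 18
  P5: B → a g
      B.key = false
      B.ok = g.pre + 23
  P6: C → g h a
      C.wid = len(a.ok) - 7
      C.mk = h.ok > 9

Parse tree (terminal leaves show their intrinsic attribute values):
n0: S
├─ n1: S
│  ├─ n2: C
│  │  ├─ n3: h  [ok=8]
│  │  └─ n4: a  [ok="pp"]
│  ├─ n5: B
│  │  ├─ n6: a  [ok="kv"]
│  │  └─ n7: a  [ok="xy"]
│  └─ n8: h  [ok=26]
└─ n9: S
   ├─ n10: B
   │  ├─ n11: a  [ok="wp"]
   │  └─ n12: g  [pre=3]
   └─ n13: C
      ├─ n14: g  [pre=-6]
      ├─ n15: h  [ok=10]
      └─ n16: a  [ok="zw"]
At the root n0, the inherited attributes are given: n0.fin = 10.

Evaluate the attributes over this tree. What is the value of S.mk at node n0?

25

1. n0.fin = 10  [given at root]
2. n1.fin = 0  [0]
3. n2.depth = "wu"  ["wu"]
4. n3.ok = 8  [terminal]
5. n4.ok = "pp"  [terminal]
6. n2.wid = 7  [h.ok * -1 + 15]
7. n2.mk = true  [h.ok > 7]
8. n5.wid = "kp"  ["kp"]
9. n5.acc = 20  [20]
10. n6.ok = "kv"  [terminal]
11. n7.ok = "xy"  [terminal]
12. n5.key = true  [true]
13. n5.ok = -5  [B.acc * -2 + 35]
14. n8.ok = 26  [terminal]
15. n1.mk = -5  [h.ok - 31]
16. n9.fin = 19  [19]
17. n10.wid = "kv"  ["kv"]
18. n10.acc = 2  [S.fin - 17]
19. n11.ok = "wp"  [terminal]
20. n12.pre = 3  [terminal]
21. n10.key = false  [false]
22. n10.ok = 26  [g.pre + 23]
23. n13.depth = "zv"  ["zv"]
24. n14.pre = -6  [terminal]
25. n15.ok = 10  [terminal]
26. n16.ok = "zw"  [terminal]
27. n13.wid = -5  [len(a.ok) - 7]
28. n13.mk = true  [h.ok > 9]
29. n9.mk = -4  [S.fin + C.wid - 18]
30. n0.mk = 25  [S₂.mk * -2 + 17]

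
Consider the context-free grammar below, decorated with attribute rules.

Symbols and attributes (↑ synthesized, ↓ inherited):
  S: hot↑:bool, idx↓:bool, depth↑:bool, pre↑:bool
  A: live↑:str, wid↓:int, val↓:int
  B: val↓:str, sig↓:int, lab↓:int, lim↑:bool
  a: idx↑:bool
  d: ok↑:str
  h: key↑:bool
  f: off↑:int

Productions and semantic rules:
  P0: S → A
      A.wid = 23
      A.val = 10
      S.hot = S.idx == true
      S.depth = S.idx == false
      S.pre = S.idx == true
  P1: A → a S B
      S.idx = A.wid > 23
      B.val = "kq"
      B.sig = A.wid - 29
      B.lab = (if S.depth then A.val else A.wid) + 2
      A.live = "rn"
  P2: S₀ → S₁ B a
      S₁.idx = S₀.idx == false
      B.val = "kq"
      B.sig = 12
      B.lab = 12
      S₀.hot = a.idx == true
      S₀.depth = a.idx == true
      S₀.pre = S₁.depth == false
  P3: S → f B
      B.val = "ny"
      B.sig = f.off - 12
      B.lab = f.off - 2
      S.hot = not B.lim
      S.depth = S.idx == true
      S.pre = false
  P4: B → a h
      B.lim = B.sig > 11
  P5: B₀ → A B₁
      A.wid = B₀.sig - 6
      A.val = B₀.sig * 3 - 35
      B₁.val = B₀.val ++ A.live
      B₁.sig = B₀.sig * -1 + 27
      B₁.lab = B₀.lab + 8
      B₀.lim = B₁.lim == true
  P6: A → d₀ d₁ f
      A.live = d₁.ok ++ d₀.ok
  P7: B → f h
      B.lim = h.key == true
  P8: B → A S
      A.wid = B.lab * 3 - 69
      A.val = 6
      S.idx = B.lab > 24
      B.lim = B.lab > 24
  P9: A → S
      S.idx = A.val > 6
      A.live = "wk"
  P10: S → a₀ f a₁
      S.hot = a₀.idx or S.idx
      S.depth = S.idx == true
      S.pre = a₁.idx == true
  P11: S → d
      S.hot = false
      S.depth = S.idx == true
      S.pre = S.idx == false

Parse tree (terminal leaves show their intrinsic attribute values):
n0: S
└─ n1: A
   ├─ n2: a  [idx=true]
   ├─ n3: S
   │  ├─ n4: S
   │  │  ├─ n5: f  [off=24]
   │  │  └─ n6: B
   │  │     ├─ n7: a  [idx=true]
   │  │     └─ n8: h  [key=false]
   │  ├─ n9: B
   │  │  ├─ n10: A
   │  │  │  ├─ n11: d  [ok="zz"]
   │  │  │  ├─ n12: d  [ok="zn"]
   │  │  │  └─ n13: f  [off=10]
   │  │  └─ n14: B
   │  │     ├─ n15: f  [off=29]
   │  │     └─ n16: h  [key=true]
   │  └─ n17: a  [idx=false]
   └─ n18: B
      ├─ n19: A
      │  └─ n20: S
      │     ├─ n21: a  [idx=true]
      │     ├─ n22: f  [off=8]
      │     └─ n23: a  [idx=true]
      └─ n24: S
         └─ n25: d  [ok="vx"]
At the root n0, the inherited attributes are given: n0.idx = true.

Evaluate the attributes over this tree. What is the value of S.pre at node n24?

1. n0.idx = true  [given at root]
2. n1.wid = 23  [23]
3. n1.val = 10  [10]
4. n2.idx = true  [terminal]
5. n3.idx = false  [A.wid > 23]
6. n4.idx = true  [S₀.idx == false]
7. n5.off = 24  [terminal]
8. n6.val = "ny"  ["ny"]
9. n6.sig = 12  [f.off - 12]
10. n6.lab = 22  [f.off - 2]
11. n7.idx = true  [terminal]
12. n8.key = false  [terminal]
13. n6.lim = true  [B.sig > 11]
14. n4.hot = false  [not B.lim]
15. n4.depth = true  [S.idx == true]
16. n4.pre = false  [false]
17. n9.val = "kq"  ["kq"]
18. n9.sig = 12  [12]
19. n9.lab = 12  [12]
20. n10.wid = 6  [B₀.sig - 6]
21. n10.val = 1  [B₀.sig * 3 - 35]
22. n11.ok = "zz"  [terminal]
23. n12.ok = "zn"  [terminal]
24. n13.off = 10  [terminal]
25. n10.live = "znzz"  [d₁.ok ++ d₀.ok]
26. n14.val = "kqznzz"  [B₀.val ++ A.live]
27. n14.sig = 15  [B₀.sig * -1 + 27]
28. n14.lab = 20  [B₀.lab + 8]
29. n15.off = 29  [terminal]
30. n16.key = true  [terminal]
31. n14.lim = true  [h.key == true]
32. n9.lim = true  [B₁.lim == true]
33. n17.idx = false  [terminal]
34. n3.hot = false  [a.idx == true]
35. n3.depth = false  [a.idx == true]
36. n3.pre = false  [S₁.depth == false]
37. n18.val = "kq"  ["kq"]
38. n18.sig = -6  [A.wid - 29]
39. n18.lab = 25  [(if S.depth then A.val else A.wid) + 2]
40. n19.wid = 6  [B.lab * 3 - 69]
41. n19.val = 6  [6]
42. n20.idx = false  [A.val > 6]
43. n21.idx = true  [terminal]
44. n22.off = 8  [terminal]
45. n23.idx = true  [terminal]
46. n20.hot = true  [a₀.idx or S.idx]
47. n20.depth = false  [S.idx == true]
48. n20.pre = true  [a₁.idx == true]
49. n19.live = "wk"  ["wk"]
50. n24.idx = true  [B.lab > 24]
51. n25.ok = "vx"  [terminal]
52. n24.hot = false  [false]
53. n24.depth = true  [S.idx == true]
54. n24.pre = false  [S.idx == false]
55. n18.lim = true  [B.lab > 24]
56. n1.live = "rn"  ["rn"]
57. n0.hot = true  [S.idx == true]
58. n0.depth = false  [S.idx == false]
59. n0.pre = true  [S.idx == true]

false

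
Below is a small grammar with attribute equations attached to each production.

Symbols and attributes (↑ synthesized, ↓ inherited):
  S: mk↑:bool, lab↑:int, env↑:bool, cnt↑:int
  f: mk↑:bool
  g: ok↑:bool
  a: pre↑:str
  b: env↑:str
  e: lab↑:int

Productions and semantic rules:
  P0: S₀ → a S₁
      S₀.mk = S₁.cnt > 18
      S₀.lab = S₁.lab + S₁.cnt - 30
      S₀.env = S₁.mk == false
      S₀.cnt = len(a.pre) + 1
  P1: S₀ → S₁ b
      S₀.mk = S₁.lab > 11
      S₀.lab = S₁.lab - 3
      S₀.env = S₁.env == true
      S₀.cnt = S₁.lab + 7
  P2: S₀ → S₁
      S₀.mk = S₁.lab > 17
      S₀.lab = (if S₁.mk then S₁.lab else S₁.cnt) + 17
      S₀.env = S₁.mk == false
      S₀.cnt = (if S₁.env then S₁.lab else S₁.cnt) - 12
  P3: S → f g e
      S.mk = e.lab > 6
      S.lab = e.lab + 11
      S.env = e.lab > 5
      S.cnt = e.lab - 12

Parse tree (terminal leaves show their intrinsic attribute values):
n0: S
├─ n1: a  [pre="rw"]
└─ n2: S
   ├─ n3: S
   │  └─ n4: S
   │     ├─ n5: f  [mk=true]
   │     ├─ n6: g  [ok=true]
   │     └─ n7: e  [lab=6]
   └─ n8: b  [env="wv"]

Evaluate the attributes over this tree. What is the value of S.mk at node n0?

1. n1.pre = "rw"  [terminal]
2. n5.mk = true  [terminal]
3. n6.ok = true  [terminal]
4. n7.lab = 6  [terminal]
5. n4.mk = false  [e.lab > 6]
6. n4.lab = 17  [e.lab + 11]
7. n4.env = true  [e.lab > 5]
8. n4.cnt = -6  [e.lab - 12]
9. n3.mk = false  [S₁.lab > 17]
10. n3.lab = 11  [(if S₁.mk then S₁.lab else S₁.cnt) + 17]
11. n3.env = true  [S₁.mk == false]
12. n3.cnt = 5  [(if S₁.env then S₁.lab else S₁.cnt) - 12]
13. n8.env = "wv"  [terminal]
14. n2.mk = false  [S₁.lab > 11]
15. n2.lab = 8  [S₁.lab - 3]
16. n2.env = true  [S₁.env == true]
17. n2.cnt = 18  [S₁.lab + 7]
18. n0.mk = false  [S₁.cnt > 18]
19. n0.lab = -4  [S₁.lab + S₁.cnt - 30]
20. n0.env = true  [S₁.mk == false]
21. n0.cnt = 3  [len(a.pre) + 1]

false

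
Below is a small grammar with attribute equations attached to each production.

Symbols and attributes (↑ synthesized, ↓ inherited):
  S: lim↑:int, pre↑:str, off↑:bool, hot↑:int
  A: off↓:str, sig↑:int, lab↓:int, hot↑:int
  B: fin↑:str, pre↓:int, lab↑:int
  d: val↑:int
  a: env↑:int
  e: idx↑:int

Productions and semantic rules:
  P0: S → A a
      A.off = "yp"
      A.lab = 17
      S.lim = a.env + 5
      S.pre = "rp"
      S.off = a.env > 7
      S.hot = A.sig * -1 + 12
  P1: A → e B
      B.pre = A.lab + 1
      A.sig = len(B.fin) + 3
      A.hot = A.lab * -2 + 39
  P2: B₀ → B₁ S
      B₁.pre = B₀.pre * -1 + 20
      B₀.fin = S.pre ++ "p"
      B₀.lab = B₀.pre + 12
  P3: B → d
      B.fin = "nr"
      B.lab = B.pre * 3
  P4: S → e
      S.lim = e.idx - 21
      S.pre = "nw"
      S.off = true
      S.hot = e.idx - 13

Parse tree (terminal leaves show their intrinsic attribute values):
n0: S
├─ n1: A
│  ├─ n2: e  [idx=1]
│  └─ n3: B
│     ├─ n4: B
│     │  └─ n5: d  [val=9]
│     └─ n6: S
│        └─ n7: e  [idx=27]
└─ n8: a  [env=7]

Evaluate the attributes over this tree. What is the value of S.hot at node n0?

1. n1.off = "yp"  ["yp"]
2. n1.lab = 17  [17]
3. n2.idx = 1  [terminal]
4. n3.pre = 18  [A.lab + 1]
5. n4.pre = 2  [B₀.pre * -1 + 20]
6. n5.val = 9  [terminal]
7. n4.fin = "nr"  ["nr"]
8. n4.lab = 6  [B.pre * 3]
9. n7.idx = 27  [terminal]
10. n6.lim = 6  [e.idx - 21]
11. n6.pre = "nw"  ["nw"]
12. n6.off = true  [true]
13. n6.hot = 14  [e.idx - 13]
14. n3.fin = "nwp"  [S.pre ++ "p"]
15. n3.lab = 30  [B₀.pre + 12]
16. n1.sig = 6  [len(B.fin) + 3]
17. n1.hot = 5  [A.lab * -2 + 39]
18. n8.env = 7  [terminal]
19. n0.lim = 12  [a.env + 5]
20. n0.pre = "rp"  ["rp"]
21. n0.off = false  [a.env > 7]
22. n0.hot = 6  [A.sig * -1 + 12]

6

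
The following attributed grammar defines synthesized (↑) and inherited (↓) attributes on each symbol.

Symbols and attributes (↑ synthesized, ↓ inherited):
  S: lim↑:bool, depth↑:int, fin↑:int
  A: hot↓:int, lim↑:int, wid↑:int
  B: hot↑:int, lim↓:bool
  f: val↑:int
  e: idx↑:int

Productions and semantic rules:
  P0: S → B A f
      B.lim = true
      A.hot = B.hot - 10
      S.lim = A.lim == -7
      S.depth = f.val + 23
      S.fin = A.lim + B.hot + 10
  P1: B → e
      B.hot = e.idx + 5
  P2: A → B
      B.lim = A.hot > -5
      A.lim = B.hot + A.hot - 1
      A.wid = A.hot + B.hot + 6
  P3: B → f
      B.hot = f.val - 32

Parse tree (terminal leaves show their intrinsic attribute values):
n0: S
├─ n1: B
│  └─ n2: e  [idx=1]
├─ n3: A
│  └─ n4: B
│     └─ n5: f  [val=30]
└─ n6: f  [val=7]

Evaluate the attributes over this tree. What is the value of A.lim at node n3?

-7

1. n1.lim = true  [true]
2. n2.idx = 1  [terminal]
3. n1.hot = 6  [e.idx + 5]
4. n3.hot = -4  [B.hot - 10]
5. n4.lim = true  [A.hot > -5]
6. n5.val = 30  [terminal]
7. n4.hot = -2  [f.val - 32]
8. n3.lim = -7  [B.hot + A.hot - 1]
9. n3.wid = 0  [A.hot + B.hot + 6]
10. n6.val = 7  [terminal]
11. n0.lim = true  [A.lim == -7]
12. n0.depth = 30  [f.val + 23]
13. n0.fin = 9  [A.lim + B.hot + 10]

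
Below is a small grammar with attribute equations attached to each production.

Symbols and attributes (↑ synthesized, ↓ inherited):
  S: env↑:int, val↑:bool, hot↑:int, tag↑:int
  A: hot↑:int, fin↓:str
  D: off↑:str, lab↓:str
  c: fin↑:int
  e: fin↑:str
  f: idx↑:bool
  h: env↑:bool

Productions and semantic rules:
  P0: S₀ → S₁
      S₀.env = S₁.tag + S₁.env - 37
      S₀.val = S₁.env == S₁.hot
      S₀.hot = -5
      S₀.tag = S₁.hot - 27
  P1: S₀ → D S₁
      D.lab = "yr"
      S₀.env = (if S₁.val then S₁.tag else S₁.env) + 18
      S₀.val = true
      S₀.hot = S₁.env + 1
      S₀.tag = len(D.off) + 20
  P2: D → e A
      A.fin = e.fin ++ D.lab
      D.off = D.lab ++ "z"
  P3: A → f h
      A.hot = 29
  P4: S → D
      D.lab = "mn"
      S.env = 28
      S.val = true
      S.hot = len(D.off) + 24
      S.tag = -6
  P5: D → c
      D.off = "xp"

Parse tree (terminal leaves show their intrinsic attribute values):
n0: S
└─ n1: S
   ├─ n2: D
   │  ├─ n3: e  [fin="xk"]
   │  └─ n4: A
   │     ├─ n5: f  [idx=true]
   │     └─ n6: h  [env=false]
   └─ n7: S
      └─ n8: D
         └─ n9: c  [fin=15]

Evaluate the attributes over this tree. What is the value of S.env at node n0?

1. n2.lab = "yr"  ["yr"]
2. n3.fin = "xk"  [terminal]
3. n4.fin = "xkyr"  [e.fin ++ D.lab]
4. n5.idx = true  [terminal]
5. n6.env = false  [terminal]
6. n4.hot = 29  [29]
7. n2.off = "yrz"  [D.lab ++ "z"]
8. n8.lab = "mn"  ["mn"]
9. n9.fin = 15  [terminal]
10. n8.off = "xp"  ["xp"]
11. n7.env = 28  [28]
12. n7.val = true  [true]
13. n7.hot = 26  [len(D.off) + 24]
14. n7.tag = -6  [-6]
15. n1.env = 12  [(if S₁.val then S₁.tag else S₁.env) + 18]
16. n1.val = true  [true]
17. n1.hot = 29  [S₁.env + 1]
18. n1.tag = 23  [len(D.off) + 20]
19. n0.env = -2  [S₁.tag + S₁.env - 37]
20. n0.val = false  [S₁.env == S₁.hot]
21. n0.hot = -5  [-5]
22. n0.tag = 2  [S₁.hot - 27]

-2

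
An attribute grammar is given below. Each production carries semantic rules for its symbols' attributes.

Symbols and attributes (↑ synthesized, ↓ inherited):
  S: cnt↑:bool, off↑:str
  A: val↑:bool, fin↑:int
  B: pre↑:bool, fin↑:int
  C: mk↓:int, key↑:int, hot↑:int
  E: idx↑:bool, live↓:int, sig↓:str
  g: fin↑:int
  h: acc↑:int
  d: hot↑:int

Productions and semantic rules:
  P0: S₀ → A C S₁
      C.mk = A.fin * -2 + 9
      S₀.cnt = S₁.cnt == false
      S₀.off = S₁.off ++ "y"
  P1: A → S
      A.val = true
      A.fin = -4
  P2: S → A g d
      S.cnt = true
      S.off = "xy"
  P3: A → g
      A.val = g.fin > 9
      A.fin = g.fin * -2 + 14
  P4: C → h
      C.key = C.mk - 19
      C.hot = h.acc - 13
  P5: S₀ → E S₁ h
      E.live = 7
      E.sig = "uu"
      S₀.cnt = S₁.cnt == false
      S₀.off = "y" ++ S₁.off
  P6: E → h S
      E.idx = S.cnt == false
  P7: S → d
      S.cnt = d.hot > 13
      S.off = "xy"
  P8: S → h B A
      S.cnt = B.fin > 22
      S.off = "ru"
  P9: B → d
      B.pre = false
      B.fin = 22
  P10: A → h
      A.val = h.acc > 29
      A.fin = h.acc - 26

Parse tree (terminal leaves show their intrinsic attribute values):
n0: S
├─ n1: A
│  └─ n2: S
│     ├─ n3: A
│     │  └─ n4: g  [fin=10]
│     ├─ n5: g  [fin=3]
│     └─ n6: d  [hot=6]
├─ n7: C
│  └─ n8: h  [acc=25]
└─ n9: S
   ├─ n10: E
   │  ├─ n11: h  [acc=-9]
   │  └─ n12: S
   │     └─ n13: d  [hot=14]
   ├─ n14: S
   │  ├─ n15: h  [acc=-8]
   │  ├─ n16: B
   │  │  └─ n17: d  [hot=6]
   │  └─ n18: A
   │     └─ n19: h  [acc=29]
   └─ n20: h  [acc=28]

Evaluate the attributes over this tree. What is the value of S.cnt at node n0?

false

1. n4.fin = 10  [terminal]
2. n3.val = true  [g.fin > 9]
3. n3.fin = -6  [g.fin * -2 + 14]
4. n5.fin = 3  [terminal]
5. n6.hot = 6  [terminal]
6. n2.cnt = true  [true]
7. n2.off = "xy"  ["xy"]
8. n1.val = true  [true]
9. n1.fin = -4  [-4]
10. n7.mk = 17  [A.fin * -2 + 9]
11. n8.acc = 25  [terminal]
12. n7.key = -2  [C.mk - 19]
13. n7.hot = 12  [h.acc - 13]
14. n10.live = 7  [7]
15. n10.sig = "uu"  ["uu"]
16. n11.acc = -9  [terminal]
17. n13.hot = 14  [terminal]
18. n12.cnt = true  [d.hot > 13]
19. n12.off = "xy"  ["xy"]
20. n10.idx = false  [S.cnt == false]
21. n15.acc = -8  [terminal]
22. n17.hot = 6  [terminal]
23. n16.pre = false  [false]
24. n16.fin = 22  [22]
25. n19.acc = 29  [terminal]
26. n18.val = false  [h.acc > 29]
27. n18.fin = 3  [h.acc - 26]
28. n14.cnt = false  [B.fin > 22]
29. n14.off = "ru"  ["ru"]
30. n20.acc = 28  [terminal]
31. n9.cnt = true  [S₁.cnt == false]
32. n9.off = "yru"  ["y" ++ S₁.off]
33. n0.cnt = false  [S₁.cnt == false]
34. n0.off = "yruy"  [S₁.off ++ "y"]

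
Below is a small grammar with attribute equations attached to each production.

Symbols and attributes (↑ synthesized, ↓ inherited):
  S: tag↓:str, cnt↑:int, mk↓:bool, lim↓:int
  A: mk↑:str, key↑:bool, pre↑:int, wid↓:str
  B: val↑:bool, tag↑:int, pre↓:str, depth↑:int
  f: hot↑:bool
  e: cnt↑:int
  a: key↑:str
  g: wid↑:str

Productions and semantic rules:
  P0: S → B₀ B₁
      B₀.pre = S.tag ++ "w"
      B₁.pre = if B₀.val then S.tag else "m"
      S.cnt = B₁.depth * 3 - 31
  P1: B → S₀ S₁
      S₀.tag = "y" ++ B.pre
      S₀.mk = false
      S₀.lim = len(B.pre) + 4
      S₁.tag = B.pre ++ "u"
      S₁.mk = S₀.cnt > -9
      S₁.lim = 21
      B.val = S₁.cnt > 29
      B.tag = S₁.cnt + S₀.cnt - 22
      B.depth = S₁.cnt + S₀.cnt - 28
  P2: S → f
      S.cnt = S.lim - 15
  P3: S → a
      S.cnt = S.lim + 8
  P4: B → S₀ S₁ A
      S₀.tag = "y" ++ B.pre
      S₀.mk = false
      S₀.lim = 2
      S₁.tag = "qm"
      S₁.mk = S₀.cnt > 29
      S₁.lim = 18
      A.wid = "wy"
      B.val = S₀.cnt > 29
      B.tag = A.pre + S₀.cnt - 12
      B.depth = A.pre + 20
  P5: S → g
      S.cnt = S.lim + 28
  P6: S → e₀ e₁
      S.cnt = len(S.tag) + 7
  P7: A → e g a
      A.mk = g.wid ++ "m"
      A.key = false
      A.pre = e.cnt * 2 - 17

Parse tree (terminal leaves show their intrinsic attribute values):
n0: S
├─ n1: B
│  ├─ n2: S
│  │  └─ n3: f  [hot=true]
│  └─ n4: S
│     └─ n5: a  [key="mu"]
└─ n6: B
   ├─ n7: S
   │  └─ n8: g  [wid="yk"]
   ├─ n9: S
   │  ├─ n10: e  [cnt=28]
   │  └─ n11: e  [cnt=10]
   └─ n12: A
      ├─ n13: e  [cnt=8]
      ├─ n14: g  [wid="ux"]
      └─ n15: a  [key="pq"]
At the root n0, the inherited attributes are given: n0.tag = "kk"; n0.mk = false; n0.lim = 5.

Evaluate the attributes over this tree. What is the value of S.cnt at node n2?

-8

1. n0.tag = "kk"  [given at root]
2. n0.mk = false  [given at root]
3. n0.lim = 5  [given at root]
4. n1.pre = "kkw"  [S.tag ++ "w"]
5. n2.tag = "ykkw"  ["y" ++ B.pre]
6. n2.mk = false  [false]
7. n2.lim = 7  [len(B.pre) + 4]
8. n3.hot = true  [terminal]
9. n2.cnt = -8  [S.lim - 15]
10. n4.tag = "kkwu"  [B.pre ++ "u"]
11. n4.mk = true  [S₀.cnt > -9]
12. n4.lim = 21  [21]
13. n5.key = "mu"  [terminal]
14. n4.cnt = 29  [S.lim + 8]
15. n1.val = false  [S₁.cnt > 29]
16. n1.tag = -1  [S₁.cnt + S₀.cnt - 22]
17. n1.depth = -7  [S₁.cnt + S₀.cnt - 28]
18. n6.pre = "m"  [if B₀.val then S.tag else "m"]
19. n7.tag = "ym"  ["y" ++ B.pre]
20. n7.mk = false  [false]
21. n7.lim = 2  [2]
22. n8.wid = "yk"  [terminal]
23. n7.cnt = 30  [S.lim + 28]
24. n9.tag = "qm"  ["qm"]
25. n9.mk = true  [S₀.cnt > 29]
26. n9.lim = 18  [18]
27. n10.cnt = 28  [terminal]
28. n11.cnt = 10  [terminal]
29. n9.cnt = 9  [len(S.tag) + 7]
30. n12.wid = "wy"  ["wy"]
31. n13.cnt = 8  [terminal]
32. n14.wid = "ux"  [terminal]
33. n15.key = "pq"  [terminal]
34. n12.mk = "uxm"  [g.wid ++ "m"]
35. n12.key = false  [false]
36. n12.pre = -1  [e.cnt * 2 - 17]
37. n6.val = true  [S₀.cnt > 29]
38. n6.tag = 17  [A.pre + S₀.cnt - 12]
39. n6.depth = 19  [A.pre + 20]
40. n0.cnt = 26  [B₁.depth * 3 - 31]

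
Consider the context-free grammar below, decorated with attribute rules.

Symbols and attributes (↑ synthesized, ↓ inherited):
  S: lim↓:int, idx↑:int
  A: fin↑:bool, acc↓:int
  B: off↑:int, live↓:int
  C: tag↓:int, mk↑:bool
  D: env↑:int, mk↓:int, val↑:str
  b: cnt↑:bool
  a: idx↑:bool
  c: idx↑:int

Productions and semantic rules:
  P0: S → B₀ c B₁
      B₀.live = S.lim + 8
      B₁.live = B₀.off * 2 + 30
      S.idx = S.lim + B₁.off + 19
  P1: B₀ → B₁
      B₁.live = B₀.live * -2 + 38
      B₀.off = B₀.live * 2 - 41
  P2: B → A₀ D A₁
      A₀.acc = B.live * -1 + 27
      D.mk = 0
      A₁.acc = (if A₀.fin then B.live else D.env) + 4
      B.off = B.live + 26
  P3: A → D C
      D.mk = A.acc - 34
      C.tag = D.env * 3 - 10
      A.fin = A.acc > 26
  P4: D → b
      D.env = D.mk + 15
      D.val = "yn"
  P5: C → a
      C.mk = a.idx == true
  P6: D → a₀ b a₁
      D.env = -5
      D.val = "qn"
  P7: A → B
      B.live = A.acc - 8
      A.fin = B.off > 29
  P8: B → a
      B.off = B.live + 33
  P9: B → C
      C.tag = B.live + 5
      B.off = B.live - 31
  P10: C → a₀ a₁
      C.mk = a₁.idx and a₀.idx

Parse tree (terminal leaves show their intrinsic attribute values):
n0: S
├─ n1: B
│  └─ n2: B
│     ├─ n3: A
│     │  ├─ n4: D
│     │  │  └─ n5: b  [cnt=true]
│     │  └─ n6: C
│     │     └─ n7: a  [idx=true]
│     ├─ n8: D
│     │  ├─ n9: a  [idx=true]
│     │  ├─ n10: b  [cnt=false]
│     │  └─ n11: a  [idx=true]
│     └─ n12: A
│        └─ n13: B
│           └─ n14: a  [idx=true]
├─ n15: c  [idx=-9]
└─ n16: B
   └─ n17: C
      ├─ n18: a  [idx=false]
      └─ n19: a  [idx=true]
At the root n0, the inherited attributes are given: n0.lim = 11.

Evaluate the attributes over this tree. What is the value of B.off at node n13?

1. n0.lim = 11  [given at root]
2. n1.live = 19  [S.lim + 8]
3. n2.live = 0  [B₀.live * -2 + 38]
4. n3.acc = 27  [B.live * -1 + 27]
5. n4.mk = -7  [A.acc - 34]
6. n5.cnt = true  [terminal]
7. n4.env = 8  [D.mk + 15]
8. n4.val = "yn"  ["yn"]
9. n6.tag = 14  [D.env * 3 - 10]
10. n7.idx = true  [terminal]
11. n6.mk = true  [a.idx == true]
12. n3.fin = true  [A.acc > 26]
13. n8.mk = 0  [0]
14. n9.idx = true  [terminal]
15. n10.cnt = false  [terminal]
16. n11.idx = true  [terminal]
17. n8.env = -5  [-5]
18. n8.val = "qn"  ["qn"]
19. n12.acc = 4  [(if A₀.fin then B.live else D.env) + 4]
20. n13.live = -4  [A.acc - 8]
21. n14.idx = true  [terminal]
22. n13.off = 29  [B.live + 33]
23. n12.fin = false  [B.off > 29]
24. n2.off = 26  [B.live + 26]
25. n1.off = -3  [B₀.live * 2 - 41]
26. n15.idx = -9  [terminal]
27. n16.live = 24  [B₀.off * 2 + 30]
28. n17.tag = 29  [B.live + 5]
29. n18.idx = false  [terminal]
30. n19.idx = true  [terminal]
31. n17.mk = false  [a₁.idx and a₀.idx]
32. n16.off = -7  [B.live - 31]
33. n0.idx = 23  [S.lim + B₁.off + 19]

29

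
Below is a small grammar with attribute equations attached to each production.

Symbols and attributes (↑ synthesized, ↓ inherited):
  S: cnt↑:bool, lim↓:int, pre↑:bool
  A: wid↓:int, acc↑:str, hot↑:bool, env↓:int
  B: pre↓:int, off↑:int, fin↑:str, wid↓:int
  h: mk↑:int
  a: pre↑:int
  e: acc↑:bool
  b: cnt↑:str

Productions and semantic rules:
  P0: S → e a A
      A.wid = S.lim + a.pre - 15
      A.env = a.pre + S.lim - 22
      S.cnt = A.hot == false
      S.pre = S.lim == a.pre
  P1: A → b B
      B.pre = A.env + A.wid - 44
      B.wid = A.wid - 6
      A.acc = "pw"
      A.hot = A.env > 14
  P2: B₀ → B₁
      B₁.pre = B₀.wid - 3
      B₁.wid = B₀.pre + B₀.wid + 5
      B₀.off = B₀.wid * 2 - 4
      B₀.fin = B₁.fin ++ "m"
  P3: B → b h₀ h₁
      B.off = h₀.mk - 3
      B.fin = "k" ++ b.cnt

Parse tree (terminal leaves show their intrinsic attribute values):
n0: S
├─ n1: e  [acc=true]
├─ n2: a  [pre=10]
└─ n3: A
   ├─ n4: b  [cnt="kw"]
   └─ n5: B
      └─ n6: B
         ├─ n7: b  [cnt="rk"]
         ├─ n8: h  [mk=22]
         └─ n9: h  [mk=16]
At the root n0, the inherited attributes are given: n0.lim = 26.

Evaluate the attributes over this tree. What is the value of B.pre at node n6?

1. n0.lim = 26  [given at root]
2. n1.acc = true  [terminal]
3. n2.pre = 10  [terminal]
4. n3.wid = 21  [S.lim + a.pre - 15]
5. n3.env = 14  [a.pre + S.lim - 22]
6. n4.cnt = "kw"  [terminal]
7. n5.pre = -9  [A.env + A.wid - 44]
8. n5.wid = 15  [A.wid - 6]
9. n6.pre = 12  [B₀.wid - 3]
10. n6.wid = 11  [B₀.pre + B₀.wid + 5]
11. n7.cnt = "rk"  [terminal]
12. n8.mk = 22  [terminal]
13. n9.mk = 16  [terminal]
14. n6.off = 19  [h₀.mk - 3]
15. n6.fin = "krk"  ["k" ++ b.cnt]
16. n5.off = 26  [B₀.wid * 2 - 4]
17. n5.fin = "krkm"  [B₁.fin ++ "m"]
18. n3.acc = "pw"  ["pw"]
19. n3.hot = false  [A.env > 14]
20. n0.cnt = true  [A.hot == false]
21. n0.pre = false  [S.lim == a.pre]

12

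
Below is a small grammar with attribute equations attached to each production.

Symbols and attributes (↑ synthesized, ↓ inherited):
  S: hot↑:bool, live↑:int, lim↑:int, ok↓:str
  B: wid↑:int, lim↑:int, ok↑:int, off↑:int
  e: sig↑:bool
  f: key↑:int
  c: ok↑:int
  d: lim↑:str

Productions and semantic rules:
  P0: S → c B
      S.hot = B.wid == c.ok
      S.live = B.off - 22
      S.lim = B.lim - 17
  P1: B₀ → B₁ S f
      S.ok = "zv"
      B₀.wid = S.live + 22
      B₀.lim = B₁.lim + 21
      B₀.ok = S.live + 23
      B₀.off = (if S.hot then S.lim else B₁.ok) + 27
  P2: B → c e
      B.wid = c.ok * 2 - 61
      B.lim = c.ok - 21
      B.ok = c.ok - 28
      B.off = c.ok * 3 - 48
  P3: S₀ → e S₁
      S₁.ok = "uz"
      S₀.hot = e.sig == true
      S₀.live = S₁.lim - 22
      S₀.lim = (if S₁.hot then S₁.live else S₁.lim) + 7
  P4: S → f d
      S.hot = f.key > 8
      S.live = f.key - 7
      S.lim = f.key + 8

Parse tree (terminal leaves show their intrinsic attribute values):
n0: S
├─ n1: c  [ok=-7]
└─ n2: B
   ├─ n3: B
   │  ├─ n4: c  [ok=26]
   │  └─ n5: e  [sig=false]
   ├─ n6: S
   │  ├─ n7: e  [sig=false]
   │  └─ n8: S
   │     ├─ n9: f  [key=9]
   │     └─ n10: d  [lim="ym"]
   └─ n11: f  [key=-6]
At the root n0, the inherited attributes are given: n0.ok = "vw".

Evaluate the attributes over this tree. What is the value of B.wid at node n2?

1. n0.ok = "vw"  [given at root]
2. n1.ok = -7  [terminal]
3. n4.ok = 26  [terminal]
4. n5.sig = false  [terminal]
5. n3.wid = -9  [c.ok * 2 - 61]
6. n3.lim = 5  [c.ok - 21]
7. n3.ok = -2  [c.ok - 28]
8. n3.off = 30  [c.ok * 3 - 48]
9. n6.ok = "zv"  ["zv"]
10. n7.sig = false  [terminal]
11. n8.ok = "uz"  ["uz"]
12. n9.key = 9  [terminal]
13. n10.lim = "ym"  [terminal]
14. n8.hot = true  [f.key > 8]
15. n8.live = 2  [f.key - 7]
16. n8.lim = 17  [f.key + 8]
17. n6.hot = false  [e.sig == true]
18. n6.live = -5  [S₁.lim - 22]
19. n6.lim = 9  [(if S₁.hot then S₁.live else S₁.lim) + 7]
20. n11.key = -6  [terminal]
21. n2.wid = 17  [S.live + 22]
22. n2.lim = 26  [B₁.lim + 21]
23. n2.ok = 18  [S.live + 23]
24. n2.off = 25  [(if S.hot then S.lim else B₁.ok) + 27]
25. n0.hot = false  [B.wid == c.ok]
26. n0.live = 3  [B.off - 22]
27. n0.lim = 9  [B.lim - 17]

17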